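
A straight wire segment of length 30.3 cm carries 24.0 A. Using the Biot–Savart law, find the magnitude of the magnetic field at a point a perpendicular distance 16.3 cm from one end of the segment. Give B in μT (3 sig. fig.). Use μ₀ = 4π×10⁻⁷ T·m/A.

B ≈ 13.0 μT

For a finite straight segment, B = (μ₀I/4πd)(sinθ₁ + sinθ₂), where θ₁, θ₂ are the angles from the perpendicular to each end.
The perpendicular foot is at one end, so the two end-offsets along the wire are 0 and L = 0.303 m.
sinθ₁ = 0/√(0²+0.163²) = 0.0000; sinθ₂ = 0.303/√(0.303²+0.163²) = 0.8807.
B = (4π×10⁻⁷ × 24.0) / (4π × 0.163) × (0.0000 + 0.8807) = 1.30×10⁻⁵ T.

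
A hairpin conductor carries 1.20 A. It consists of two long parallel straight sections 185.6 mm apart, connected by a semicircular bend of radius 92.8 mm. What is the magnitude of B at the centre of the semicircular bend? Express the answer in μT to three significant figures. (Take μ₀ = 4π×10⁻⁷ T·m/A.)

B ≈ 6.65 μT

The semicircular arc contributes B_arc = μ₀I·π/(4πR) = μ₀I/(4R) = 4.06×10⁻⁶ T.
Each semi-infinite lead is at perpendicular distance R = 0.0928 m from the centre, with the perpendicular foot at its near end, so it contributes μ₀I/(4πR); both point the same way, together 2.59×10⁻⁶ T.
Arc and leads all point the same direction: B = 4.06×10⁻⁶ + 2.59×10⁻⁶ = 6.65×10⁻⁶ T.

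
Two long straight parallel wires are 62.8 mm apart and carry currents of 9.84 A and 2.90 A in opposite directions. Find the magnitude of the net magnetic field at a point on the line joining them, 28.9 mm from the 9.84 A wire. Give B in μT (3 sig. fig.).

Each long wire gives B = μ₀I/(2πd). Distances are d₁ = 0.0289 m and d₂ = 0.0339 m.
B₁ = 6.81×10⁻⁵ T, B₂ = 1.71×10⁻⁵ T.
Between antiparallel currents both contributions point the same way, so they add. B = B₁ + B₂ = 6.81×10⁻⁵ + 1.71×10⁻⁵ = 8.52×10⁻⁵ T.

B ≈ 85.2 μT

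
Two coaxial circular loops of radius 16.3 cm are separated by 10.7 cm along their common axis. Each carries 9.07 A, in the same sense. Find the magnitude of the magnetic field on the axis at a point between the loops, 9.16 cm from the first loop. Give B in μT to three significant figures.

B ≈ 57.7 μT

Each loop contributes B = μ₀IR²/[2(R²+z²)^(3/2)] on the axis, with z measured from that loop.
Loop 1 (z = 0.0916 m): B₁ = 2.32×10⁻⁵ T. Loop 2 (z = 0.0154 m): B₂ = 3.45×10⁻⁵ T.
The fields add: B = B₁ + B₂ = 5.77×10⁻⁵ T.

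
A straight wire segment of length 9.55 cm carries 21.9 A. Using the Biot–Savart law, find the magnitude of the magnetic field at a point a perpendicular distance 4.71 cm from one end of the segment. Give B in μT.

B ≈ 41.7 μT

For a finite straight segment, B = (μ₀I/4πd)(sinθ₁ + sinθ₂), where θ₁, θ₂ are the angles from the perpendicular to each end.
The perpendicular foot is at one end, so the two end-offsets along the wire are 0 and L = 0.0955 m.
sinθ₁ = 0/√(0²+0.0471²) = 0.0000; sinθ₂ = 0.0955/√(0.0955²+0.0471²) = 0.8969.
B = (4π×10⁻⁷ × 21.9) / (4π × 0.0471) × (0.0000 + 0.8969) = 4.17×10⁻⁵ T.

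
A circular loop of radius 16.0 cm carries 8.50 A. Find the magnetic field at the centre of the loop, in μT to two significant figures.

At the centre of a circular loop the Biot–Savart law gives B = μ₀I/(2R).
B = (4π×10⁻⁷ × 8.50) / (2 × 0.16) = 3.34×10⁻⁵ T.

B ≈ 33 μT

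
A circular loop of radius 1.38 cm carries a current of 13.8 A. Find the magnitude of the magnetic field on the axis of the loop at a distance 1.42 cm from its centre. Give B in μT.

On the axis of a circular loop, B = μ₀IR² / [2(R²+z²)^(3/2)].
R² + z² = (0.0138)² + (0.0142)² = 0.0003921 m², and (R²+z²)^(3/2) = 7.76×10⁻⁶ m³.
B = (4π×10⁻⁷ × 13.8 × 0.0001904) / (2 × 7.76×10⁻⁶) = 2.13×10⁻⁴ T.

B ≈ 213 μT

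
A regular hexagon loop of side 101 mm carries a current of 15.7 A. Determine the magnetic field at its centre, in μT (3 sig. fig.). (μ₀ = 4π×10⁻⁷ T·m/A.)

B ≈ 108 μT

Each side is a finite straight segment at perpendicular distance d = a/(2 tan(π/6)) = 0.08747 m from the centre, with end-angles ±π/6.
One side contributes B₁ = (μ₀I/4πd)·2 sin(π/6) = 1.79×10⁻⁵ T.
All 6 sides add in the same direction: B = 6 × 1.79×10⁻⁵ = 1.08×10⁻⁴ T.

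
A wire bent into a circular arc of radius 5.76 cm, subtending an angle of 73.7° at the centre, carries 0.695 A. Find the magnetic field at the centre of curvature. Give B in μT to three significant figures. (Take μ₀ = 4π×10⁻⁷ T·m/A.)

B ≈ 1.55 μT

The Biot–Savart field of a circular arc at its centre is B = μ₀Iφ/(4πR), with φ = 1.286 rad.
B = (4π×10⁻⁷ × 0.695 × 1.286) / (4π × 0.0576) = 1.55×10⁻⁶ T.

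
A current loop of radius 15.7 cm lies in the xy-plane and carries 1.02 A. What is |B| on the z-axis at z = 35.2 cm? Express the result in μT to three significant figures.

On the axis of a circular loop, B = μ₀IR² / [2(R²+z²)^(3/2)].
R² + z² = (0.157)² + (0.352)² = 0.1486 m², and (R²+z²)^(3/2) = 5.73×10⁻² m³.
B = (4π×10⁻⁷ × 1.02 × 0.02465) / (2 × 5.73×10⁻²) = 2.76×10⁻⁷ T.

B ≈ 0.276 μT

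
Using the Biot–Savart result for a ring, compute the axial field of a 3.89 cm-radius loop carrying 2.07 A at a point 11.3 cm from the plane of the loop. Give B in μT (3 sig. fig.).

On the axis of a circular loop, B = μ₀IR² / [2(R²+z²)^(3/2)].
R² + z² = (0.0389)² + (0.113)² = 0.01428 m², and (R²+z²)^(3/2) = 1.71×10⁻³ m³.
B = (4π×10⁻⁷ × 2.07 × 0.001513) / (2 × 1.71×10⁻³) = 1.15×10⁻⁶ T.

B ≈ 1.15 μT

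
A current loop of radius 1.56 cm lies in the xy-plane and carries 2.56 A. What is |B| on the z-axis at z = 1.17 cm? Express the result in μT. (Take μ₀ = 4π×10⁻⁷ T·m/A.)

On the axis of a circular loop, B = μ₀IR² / [2(R²+z²)^(3/2)].
R² + z² = (0.0156)² + (0.0117)² = 0.0003803 m², and (R²+z²)^(3/2) = 7.41×10⁻⁶ m³.
B = (4π×10⁻⁷ × 2.56 × 0.0002434) / (2 × 7.41×10⁻⁶) = 5.28×10⁻⁵ T.

B ≈ 52.8 μT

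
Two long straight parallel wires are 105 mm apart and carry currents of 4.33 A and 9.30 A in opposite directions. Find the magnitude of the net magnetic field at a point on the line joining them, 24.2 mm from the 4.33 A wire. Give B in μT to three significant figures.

B ≈ 58.8 μT

Each long wire gives B = μ₀I/(2πd). Distances are d₁ = 0.0242 m and d₂ = 0.0808 m.
B₁ = 3.58×10⁻⁵ T, B₂ = 2.30×10⁻⁵ T.
Between antiparallel currents both contributions point the same way, so they add. B = B₁ + B₂ = 3.58×10⁻⁵ + 2.30×10⁻⁵ = 5.88×10⁻⁵ T.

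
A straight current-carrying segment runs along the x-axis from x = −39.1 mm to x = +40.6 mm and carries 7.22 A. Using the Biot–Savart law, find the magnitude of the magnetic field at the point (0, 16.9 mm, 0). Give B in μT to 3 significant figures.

B ≈ 78.7 μT

For a finite straight segment, B = (μ₀I/4πd)(sinθ₁ + sinθ₂), where θ₁, θ₂ are the angles from the perpendicular to each end.
The perpendicular distance is d = 0.0169 m; the end-offsets along the wire are a = 0.0391 m and b = 0.0406 m.
sinθ₁ = 0.0391/√(0.0391²+0.0169²) = 0.9179; sinθ₂ = 0.0406/√(0.0406²+0.0169²) = 0.9232.
B = (4π×10⁻⁷ × 7.22) / (4π × 0.0169) × (0.9179 + 0.9232) = 7.87×10⁻⁵ T.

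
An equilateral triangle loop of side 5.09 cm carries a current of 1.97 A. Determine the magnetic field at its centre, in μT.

B ≈ 69.7 μT

Each side is a finite straight segment at perpendicular distance d = a/(2 tan(π/3)) = 0.01469 m from the centre, with end-angles ±π/3.
One side contributes B₁ = (μ₀I/4πd)·2 sin(π/3) = 2.32×10⁻⁵ T.
All 3 sides add in the same direction: B = 3 × 2.32×10⁻⁵ = 6.97×10⁻⁵ T.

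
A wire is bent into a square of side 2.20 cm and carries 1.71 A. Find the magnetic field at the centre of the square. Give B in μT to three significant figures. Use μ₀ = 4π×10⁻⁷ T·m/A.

Each side is a finite straight segment at perpendicular distance d = a/(2 tan(π/4)) = 0.011 m from the centre, with end-angles ±π/4.
One side contributes B₁ = (μ₀I/4πd)·2 sin(π/4) = 2.20×10⁻⁵ T.
All 4 sides add in the same direction: B = 4 × 2.20×10⁻⁵ = 8.79×10⁻⁵ T.

B ≈ 87.9 μT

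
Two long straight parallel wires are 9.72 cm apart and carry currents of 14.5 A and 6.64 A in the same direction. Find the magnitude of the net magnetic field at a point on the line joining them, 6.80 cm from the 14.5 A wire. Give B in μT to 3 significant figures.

B ≈ 2.83 μT

Each long wire gives B = μ₀I/(2πd). Distances are d₁ = 0.068 m and d₂ = 0.0292 m.
B₁ = 4.26×10⁻⁵ T, B₂ = 4.55×10⁻⁵ T.
Between parallel currents the two contributions point in opposite directions, so they subtract. B = |B₁ − B₂| = |4.26×10⁻⁵ − 4.55×10⁻⁵| = 2.83×10⁻⁶ T.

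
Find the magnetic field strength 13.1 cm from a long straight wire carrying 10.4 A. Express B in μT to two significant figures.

B ≈ 16 μT

For an infinitely long straight wire, B = μ₀I/(2πd).
B = (4π×10⁻⁷ × 10.4) / (2π × 0.131) = 1.59×10⁻⁵ T.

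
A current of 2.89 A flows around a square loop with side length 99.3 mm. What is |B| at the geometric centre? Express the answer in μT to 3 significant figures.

B ≈ 32.9 μT

Each side is a finite straight segment at perpendicular distance d = a/(2 tan(π/4)) = 0.04965 m from the centre, with end-angles ±π/4.
One side contributes B₁ = (μ₀I/4πd)·2 sin(π/4) = 8.23×10⁻⁶ T.
All 4 sides add in the same direction: B = 4 × 8.23×10⁻⁶ = 3.29×10⁻⁵ T.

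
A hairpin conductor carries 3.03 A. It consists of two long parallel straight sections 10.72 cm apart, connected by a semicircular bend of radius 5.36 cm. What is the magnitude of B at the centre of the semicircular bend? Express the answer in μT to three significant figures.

B ≈ 29.1 μT

The semicircular arc contributes B_arc = μ₀I·π/(4πR) = μ₀I/(4R) = 1.78×10⁻⁵ T.
Each semi-infinite lead is at perpendicular distance R = 0.0536 m from the centre, with the perpendicular foot at its near end, so it contributes μ₀I/(4πR); both point the same way, together 1.13×10⁻⁵ T.
Arc and leads all point the same direction: B = 1.78×10⁻⁵ + 1.13×10⁻⁵ = 2.91×10⁻⁵ T.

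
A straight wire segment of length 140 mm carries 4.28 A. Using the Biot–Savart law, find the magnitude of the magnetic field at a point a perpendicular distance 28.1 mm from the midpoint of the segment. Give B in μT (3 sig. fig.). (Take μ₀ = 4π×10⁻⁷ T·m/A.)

B ≈ 28.3 μT

For a finite straight segment, B = (μ₀I/4πd)(sinθ₁ + sinθ₂), where θ₁, θ₂ are the angles from the perpendicular to each end.
The perpendicular from the point meets the wire at its midpoint, so each end is L/2 = 0.07 m away along the wire.
sinθ₁ = 0.07/√(0.07²+0.0281²) = 0.9280; sinθ₂ = 0.07/√(0.07²+0.0281²) = 0.9280.
B = (4π×10⁻⁷ × 4.28) / (4π × 0.0281) × (0.9280 + 0.9280) = 2.83×10⁻⁵ T.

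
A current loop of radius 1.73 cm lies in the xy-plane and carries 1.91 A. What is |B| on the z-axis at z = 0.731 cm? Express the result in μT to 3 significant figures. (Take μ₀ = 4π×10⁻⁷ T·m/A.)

B ≈ 54.2 μT

On the axis of a circular loop, B = μ₀IR² / [2(R²+z²)^(3/2)].
R² + z² = (0.0173)² + (0.00731)² = 0.0003527 m², and (R²+z²)^(3/2) = 6.62×10⁻⁶ m³.
B = (4π×10⁻⁷ × 1.91 × 0.0002993) / (2 × 6.62×10⁻⁶) = 5.42×10⁻⁵ T.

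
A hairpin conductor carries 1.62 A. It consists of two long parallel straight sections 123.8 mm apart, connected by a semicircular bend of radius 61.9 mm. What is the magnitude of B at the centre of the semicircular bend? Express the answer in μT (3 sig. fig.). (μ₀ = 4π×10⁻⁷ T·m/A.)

The semicircular arc contributes B_arc = μ₀I·π/(4πR) = μ₀I/(4R) = 8.22×10⁻⁶ T.
Each semi-infinite lead is at perpendicular distance R = 0.0619 m from the centre, with the perpendicular foot at its near end, so it contributes μ₀I/(4πR); both point the same way, together 5.23×10⁻⁶ T.
Arc and leads all point the same direction: B = 8.22×10⁻⁶ + 5.23×10⁻⁶ = 1.35×10⁻⁵ T.

B ≈ 13.5 μT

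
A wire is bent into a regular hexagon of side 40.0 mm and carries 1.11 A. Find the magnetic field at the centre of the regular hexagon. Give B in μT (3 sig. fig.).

B ≈ 19.2 μT

Each side is a finite straight segment at perpendicular distance d = a/(2 tan(π/6)) = 0.03464 m from the centre, with end-angles ±π/6.
One side contributes B₁ = (μ₀I/4πd)·2 sin(π/6) = 3.20×10⁻⁶ T.
All 6 sides add in the same direction: B = 6 × 3.20×10⁻⁶ = 1.92×10⁻⁵ T.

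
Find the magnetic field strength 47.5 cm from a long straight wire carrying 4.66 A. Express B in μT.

B ≈ 1.96 μT

For an infinitely long straight wire, B = μ₀I/(2πd).
B = (4π×10⁻⁷ × 4.66) / (2π × 0.475) = 1.96×10⁻⁶ T.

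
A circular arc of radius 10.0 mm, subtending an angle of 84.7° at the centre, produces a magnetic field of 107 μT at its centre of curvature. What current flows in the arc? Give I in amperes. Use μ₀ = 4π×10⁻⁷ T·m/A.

I ≈ 7.24 A

For a circular arc, B = μ₀Iφ/(4πR) with φ in radians; here φ = 1.478 rad.
So I = 4πRB/(μ₀φ) = 4π × 0.01 × 1.07×10⁻⁴ / (4π×10⁻⁷ × 1.478) = 7.24 A.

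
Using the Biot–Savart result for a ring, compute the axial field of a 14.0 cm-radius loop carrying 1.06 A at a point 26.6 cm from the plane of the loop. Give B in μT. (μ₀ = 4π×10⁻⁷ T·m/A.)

B ≈ 0.481 μT

On the axis of a circular loop, B = μ₀IR² / [2(R²+z²)^(3/2)].
R² + z² = (0.14)² + (0.266)² = 0.09036 m², and (R²+z²)^(3/2) = 2.72×10⁻² m³.
B = (4π×10⁻⁷ × 1.06 × 0.0196) / (2 × 2.72×10⁻²) = 4.81×10⁻⁷ T.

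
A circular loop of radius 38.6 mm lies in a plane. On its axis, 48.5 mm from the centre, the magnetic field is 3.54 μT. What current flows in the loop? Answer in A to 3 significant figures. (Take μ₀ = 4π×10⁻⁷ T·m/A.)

On the axis of a loop, B = μ₀IR²/[2(R²+z²)^(3/2)], so I = 2B(R²+z²)^(3/2)/(μ₀R²).
R² + z² = 0.00149 + 0.002352 = 0.003842 m²; raised to 3/2 gives 2.38×10⁻⁴ m³.
I = 2 × 3.54×10⁻⁶ × 2.38×10⁻⁴ / (1.26×10⁻⁶ × 0.00149) = 0.901 A.

I ≈ 0.901 A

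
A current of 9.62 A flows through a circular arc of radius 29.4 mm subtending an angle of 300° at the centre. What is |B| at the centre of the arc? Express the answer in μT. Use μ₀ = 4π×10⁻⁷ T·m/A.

The Biot–Savart field of a circular arc at its centre is B = μ₀Iφ/(4πR), with φ = 5.236 rad.
B = (4π×10⁻⁷ × 9.62 × 5.236) / (4π × 0.0294) = 1.71×10⁻⁴ T.

B ≈ 171 μT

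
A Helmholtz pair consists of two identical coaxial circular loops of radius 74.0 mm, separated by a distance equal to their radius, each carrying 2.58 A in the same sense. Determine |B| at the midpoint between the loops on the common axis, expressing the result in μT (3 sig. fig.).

B ≈ 31.3 μT

Each loop contributes B = μ₀IR²/[2(R²+z²)^(3/2)] on the axis, with z measured from that loop.
Loop 1 (z = 0.037 m): B₁ = 1.57×10⁻⁵ T. Loop 2 (z = 0.037 m): B₂ = 1.57×10⁻⁵ T.
The fields add: B = B₁ + B₂ = 3.13×10⁻⁵ T.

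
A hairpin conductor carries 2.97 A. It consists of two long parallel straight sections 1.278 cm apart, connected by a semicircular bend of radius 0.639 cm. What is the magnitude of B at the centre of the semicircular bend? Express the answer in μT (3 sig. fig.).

The semicircular arc contributes B_arc = μ₀I·π/(4πR) = μ₀I/(4R) = 1.46×10⁻⁴ T.
Each semi-infinite lead is at perpendicular distance R = 0.00639 m from the centre, with the perpendicular foot at its near end, so it contributes μ₀I/(4πR); both point the same way, together 9.30×10⁻⁵ T.
Arc and leads all point the same direction: B = 1.46×10⁻⁴ + 9.30×10⁻⁵ = 2.39×10⁻⁴ T.

B ≈ 239 μT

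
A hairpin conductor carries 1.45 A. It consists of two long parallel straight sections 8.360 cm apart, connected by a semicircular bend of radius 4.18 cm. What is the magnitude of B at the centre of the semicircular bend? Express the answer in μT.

B ≈ 17.8 μT

The semicircular arc contributes B_arc = μ₀I·π/(4πR) = μ₀I/(4R) = 1.09×10⁻⁵ T.
Each semi-infinite lead is at perpendicular distance R = 0.0418 m from the centre, with the perpendicular foot at its near end, so it contributes μ₀I/(4πR); both point the same way, together 6.94×10⁻⁶ T.
Arc and leads all point the same direction: B = 1.09×10⁻⁵ + 6.94×10⁻⁶ = 1.78×10⁻⁵ T.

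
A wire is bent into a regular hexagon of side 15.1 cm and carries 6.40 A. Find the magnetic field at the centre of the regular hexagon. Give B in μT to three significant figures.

B ≈ 29.4 μT

Each side is a finite straight segment at perpendicular distance d = a/(2 tan(π/6)) = 0.1308 m from the centre, with end-angles ±π/6.
One side contributes B₁ = (μ₀I/4πd)·2 sin(π/6) = 4.89×10⁻⁶ T.
All 6 sides add in the same direction: B = 6 × 4.89×10⁻⁶ = 2.94×10⁻⁵ T.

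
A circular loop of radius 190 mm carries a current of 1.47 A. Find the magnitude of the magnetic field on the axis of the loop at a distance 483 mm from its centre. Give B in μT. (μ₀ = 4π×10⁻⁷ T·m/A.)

On the axis of a circular loop, B = μ₀IR² / [2(R²+z²)^(3/2)].
R² + z² = (0.19)² + (0.483)² = 0.2694 m², and (R²+z²)^(3/2) = 0.140 m³.
B = (4π×10⁻⁷ × 1.47 × 0.0361) / (2 × 0.140) = 2.38×10⁻⁷ T.

B ≈ 0.238 μT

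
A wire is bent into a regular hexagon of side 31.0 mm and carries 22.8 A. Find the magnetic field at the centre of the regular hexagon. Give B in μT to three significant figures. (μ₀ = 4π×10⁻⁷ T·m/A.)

Each side is a finite straight segment at perpendicular distance d = a/(2 tan(π/6)) = 0.02685 m from the centre, with end-angles ±π/6.
One side contributes B₁ = (μ₀I/4πd)·2 sin(π/6) = 8.49×10⁻⁵ T.
All 6 sides add in the same direction: B = 6 × 8.49×10⁻⁵ = 5.10×10⁻⁴ T.

B ≈ 510 μT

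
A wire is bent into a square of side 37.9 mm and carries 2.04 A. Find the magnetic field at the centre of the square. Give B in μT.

B ≈ 60.9 μT

Each side is a finite straight segment at perpendicular distance d = a/(2 tan(π/4)) = 0.01895 m from the centre, with end-angles ±π/4.
One side contributes B₁ = (μ₀I/4πd)·2 sin(π/4) = 1.52×10⁻⁵ T.
All 4 sides add in the same direction: B = 4 × 1.52×10⁻⁵ = 6.09×10⁻⁵ T.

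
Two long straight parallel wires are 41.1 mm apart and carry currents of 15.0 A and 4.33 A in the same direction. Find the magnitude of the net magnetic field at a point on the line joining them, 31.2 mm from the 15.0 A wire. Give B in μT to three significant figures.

Each long wire gives B = μ₀I/(2πd). Distances are d₁ = 0.0312 m and d₂ = 0.0099 m.
B₁ = 9.62×10⁻⁵ T, B₂ = 8.75×10⁻⁵ T.
Between parallel currents the two contributions point in opposite directions, so they subtract. B = |B₁ − B₂| = |9.62×10⁻⁵ − 8.75×10⁻⁵| = 8.68×10⁻⁶ T.

B ≈ 8.68 μT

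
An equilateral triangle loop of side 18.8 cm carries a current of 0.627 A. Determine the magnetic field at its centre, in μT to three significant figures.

B ≈ 6.00 μT

Each side is a finite straight segment at perpendicular distance d = a/(2 tan(π/3)) = 0.05427 m from the centre, with end-angles ±π/3.
One side contributes B₁ = (μ₀I/4πd)·2 sin(π/3) = 2.00×10⁻⁶ T.
All 3 sides add in the same direction: B = 3 × 2.00×10⁻⁶ = 6.00×10⁻⁶ T.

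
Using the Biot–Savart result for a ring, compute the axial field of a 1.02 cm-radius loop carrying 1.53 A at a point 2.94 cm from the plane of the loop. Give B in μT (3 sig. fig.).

B ≈ 3.32 μT

On the axis of a circular loop, B = μ₀IR² / [2(R²+z²)^(3/2)].
R² + z² = (0.0102)² + (0.0294)² = 0.0009684 m², and (R²+z²)^(3/2) = 3.01×10⁻⁵ m³.
B = (4π×10⁻⁷ × 1.53 × 0.000104) / (2 × 3.01×10⁻⁵) = 3.32×10⁻⁶ T.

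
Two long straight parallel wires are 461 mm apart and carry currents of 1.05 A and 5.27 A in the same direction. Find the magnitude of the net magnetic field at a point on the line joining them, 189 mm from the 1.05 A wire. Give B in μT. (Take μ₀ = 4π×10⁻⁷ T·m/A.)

B ≈ 2.76 μT

Each long wire gives B = μ₀I/(2πd). Distances are d₁ = 0.189 m and d₂ = 0.272 m.
B₁ = 1.11×10⁻⁶ T, B₂ = 3.88×10⁻⁶ T.
Between parallel currents the two contributions point in opposite directions, so they subtract. B = |B₁ − B₂| = |1.11×10⁻⁶ − 3.88×10⁻⁶| = 2.76×10⁻⁶ T.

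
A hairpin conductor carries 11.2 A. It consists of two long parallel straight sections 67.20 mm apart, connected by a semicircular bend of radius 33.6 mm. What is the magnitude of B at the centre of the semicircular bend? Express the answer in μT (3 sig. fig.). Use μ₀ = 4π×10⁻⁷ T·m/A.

B ≈ 171 μT

The semicircular arc contributes B_arc = μ₀I·π/(4πR) = μ₀I/(4R) = 1.05×10⁻⁴ T.
Each semi-infinite lead is at perpendicular distance R = 0.0336 m from the centre, with the perpendicular foot at its near end, so it contributes μ₀I/(4πR); both point the same way, together 6.67×10⁻⁵ T.
Arc and leads all point the same direction: B = 1.05×10⁻⁴ + 6.67×10⁻⁵ = 1.71×10⁻⁴ T.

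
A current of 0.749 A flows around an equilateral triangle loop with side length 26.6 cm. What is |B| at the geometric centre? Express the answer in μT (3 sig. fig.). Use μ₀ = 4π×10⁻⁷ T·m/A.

Each side is a finite straight segment at perpendicular distance d = a/(2 tan(π/3)) = 0.07679 m from the centre, with end-angles ±π/3.
One side contributes B₁ = (μ₀I/4πd)·2 sin(π/3) = 1.69×10⁻⁶ T.
All 3 sides add in the same direction: B = 3 × 1.69×10⁻⁶ = 5.07×10⁻⁶ T.

B ≈ 5.07 μT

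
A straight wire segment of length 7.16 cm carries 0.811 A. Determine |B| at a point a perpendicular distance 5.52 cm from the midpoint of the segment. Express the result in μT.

For a finite straight segment, B = (μ₀I/4πd)(sinθ₁ + sinθ₂), where θ₁, θ₂ are the angles from the perpendicular to each end.
The perpendicular from the point meets the wire at its midpoint, so each end is L/2 = 0.0358 m away along the wire.
sinθ₁ = 0.0358/√(0.0358²+0.0552²) = 0.5441; sinθ₂ = 0.0358/√(0.0358²+0.0552²) = 0.5441.
B = (4π×10⁻⁷ × 0.811) / (4π × 0.0552) × (0.5441 + 0.5441) = 1.60×10⁻⁶ T.

B ≈ 1.60 μT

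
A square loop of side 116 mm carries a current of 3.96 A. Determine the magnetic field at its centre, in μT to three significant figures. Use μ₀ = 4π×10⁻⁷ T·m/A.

B ≈ 38.6 μT

Each side is a finite straight segment at perpendicular distance d = a/(2 tan(π/4)) = 0.058 m from the centre, with end-angles ±π/4.
One side contributes B₁ = (μ₀I/4πd)·2 sin(π/4) = 9.66×10⁻⁶ T.
All 4 sides add in the same direction: B = 4 × 9.66×10⁻⁶ = 3.86×10⁻⁵ T.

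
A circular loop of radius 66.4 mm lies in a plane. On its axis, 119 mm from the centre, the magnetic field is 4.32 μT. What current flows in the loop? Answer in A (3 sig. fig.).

I ≈ 3.95 A

On the axis of a loop, B = μ₀IR²/[2(R²+z²)^(3/2)], so I = 2B(R²+z²)^(3/2)/(μ₀R²).
R² + z² = 0.004409 + 0.01416 = 0.01857 m²; raised to 3/2 gives 2.53×10⁻³ m³.
I = 2 × 4.32×10⁻⁶ × 2.53×10⁻³ / (1.26×10⁻⁶ × 0.004409) = 3.95 A.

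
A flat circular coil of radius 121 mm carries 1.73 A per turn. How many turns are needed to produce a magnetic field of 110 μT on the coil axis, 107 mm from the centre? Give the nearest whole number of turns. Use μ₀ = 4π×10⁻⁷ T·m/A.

For an N-turn coil, B = Nμ₀IR²/[2(R²+z²)^(3/2)]. A single turn gives B₁ = 3.78×10⁻⁶ T with R = 0.121 m, z = 0.107 m.
N = B/B₁ = 1.10×10⁻⁴ / 3.78×10⁻⁶ = 29.13.

N = 29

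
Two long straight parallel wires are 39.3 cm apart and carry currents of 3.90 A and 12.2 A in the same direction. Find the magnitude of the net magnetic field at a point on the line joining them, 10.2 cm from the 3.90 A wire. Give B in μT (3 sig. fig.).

B ≈ 0.738 μT

Each long wire gives B = μ₀I/(2πd). Distances are d₁ = 0.102 m and d₂ = 0.291 m.
B₁ = 7.65×10⁻⁶ T, B₂ = 8.38×10⁻⁶ T.
Between parallel currents the two contributions point in opposite directions, so they subtract. B = |B₁ − B₂| = |7.65×10⁻⁶ − 8.38×10⁻⁶| = 7.38×10⁻⁷ T.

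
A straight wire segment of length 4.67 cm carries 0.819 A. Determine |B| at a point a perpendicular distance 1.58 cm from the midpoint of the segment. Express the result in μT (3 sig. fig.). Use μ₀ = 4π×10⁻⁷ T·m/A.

B ≈ 8.59 μT

For a finite straight segment, B = (μ₀I/4πd)(sinθ₁ + sinθ₂), where θ₁, θ₂ are the angles from the perpendicular to each end.
The perpendicular from the point meets the wire at its midpoint, so each end is L/2 = 0.02335 m away along the wire.
sinθ₁ = 0.02335/√(0.02335²+0.0158²) = 0.8282; sinθ₂ = 0.02335/√(0.02335²+0.0158²) = 0.8282.
B = (4π×10⁻⁷ × 0.819) / (4π × 0.0158) × (0.8282 + 0.8282) = 8.59×10⁻⁶ T.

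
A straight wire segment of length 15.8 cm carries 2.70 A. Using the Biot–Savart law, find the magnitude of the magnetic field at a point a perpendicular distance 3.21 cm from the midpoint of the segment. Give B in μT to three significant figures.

For a finite straight segment, B = (μ₀I/4πd)(sinθ₁ + sinθ₂), where θ₁, θ₂ are the angles from the perpendicular to each end.
The perpendicular from the point meets the wire at its midpoint, so each end is L/2 = 0.079 m away along the wire.
sinθ₁ = 0.079/√(0.079²+0.0321²) = 0.9264; sinθ₂ = 0.079/√(0.079²+0.0321²) = 0.9264.
B = (4π×10⁻⁷ × 2.70) / (4π × 0.0321) × (0.9264 + 0.9264) = 1.56×10⁻⁵ T.

B ≈ 15.6 μT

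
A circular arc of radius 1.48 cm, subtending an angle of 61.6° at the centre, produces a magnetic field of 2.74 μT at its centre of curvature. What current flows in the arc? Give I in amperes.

I ≈ 0.377 A

For a circular arc, B = μ₀Iφ/(4πR) with φ in radians; here φ = 1.075 rad.
So I = 4πRB/(μ₀φ) = 4π × 0.0148 × 2.74×10⁻⁶ / (4π×10⁻⁷ × 1.075) = 0.377 A.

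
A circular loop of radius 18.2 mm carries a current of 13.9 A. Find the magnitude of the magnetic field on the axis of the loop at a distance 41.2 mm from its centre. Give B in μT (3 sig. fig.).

B ≈ 31.7 μT

On the axis of a circular loop, B = μ₀IR² / [2(R²+z²)^(3/2)].
R² + z² = (0.0182)² + (0.0412)² = 0.002029 m², and (R²+z²)^(3/2) = 9.14×10⁻⁵ m³.
B = (4π×10⁻⁷ × 13.9 × 0.0003312) / (2 × 9.14×10⁻⁵) = 3.17×10⁻⁵ T.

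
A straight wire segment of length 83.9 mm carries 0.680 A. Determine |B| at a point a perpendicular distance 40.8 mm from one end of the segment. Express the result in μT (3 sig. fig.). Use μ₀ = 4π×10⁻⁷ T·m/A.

B ≈ 1.50 μT

For a finite straight segment, B = (μ₀I/4πd)(sinθ₁ + sinθ₂), where θ₁, θ₂ are the angles from the perpendicular to each end.
The perpendicular foot is at one end, so the two end-offsets along the wire are 0 and L = 0.0839 m.
sinθ₁ = 0/√(0²+0.0408²) = 0.0000; sinθ₂ = 0.0839/√(0.0839²+0.0408²) = 0.8993.
B = (4π×10⁻⁷ × 0.680) / (4π × 0.0408) × (0.0000 + 0.8993) = 1.50×10⁻⁶ T.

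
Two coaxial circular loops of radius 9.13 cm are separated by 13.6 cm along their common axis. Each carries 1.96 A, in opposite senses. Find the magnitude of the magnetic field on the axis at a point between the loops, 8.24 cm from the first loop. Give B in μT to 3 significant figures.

Each loop contributes B = μ₀IR²/[2(R²+z²)^(3/2)] on the axis, with z measured from that loop.
Loop 1 (z = 0.0824 m): B₁ = 5.52×10⁻⁶ T. Loop 2 (z = 0.0536 m): B₂ = 8.65×10⁻⁶ T.
The fields oppose: B = |B₁ − B₂| = 3.13×10⁻⁶ T.

B ≈ 3.13 μT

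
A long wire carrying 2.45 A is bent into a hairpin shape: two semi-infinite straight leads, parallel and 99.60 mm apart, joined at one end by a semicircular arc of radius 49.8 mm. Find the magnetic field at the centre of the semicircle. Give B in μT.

B ≈ 25.3 μT

The semicircular arc contributes B_arc = μ₀I·π/(4πR) = μ₀I/(4R) = 1.55×10⁻⁵ T.
Each semi-infinite lead is at perpendicular distance R = 0.0498 m from the centre, with the perpendicular foot at its near end, so it contributes μ₀I/(4πR); both point the same way, together 9.84×10⁻⁶ T.
Arc and leads all point the same direction: B = 1.55×10⁻⁵ + 9.84×10⁻⁶ = 2.53×10⁻⁵ T.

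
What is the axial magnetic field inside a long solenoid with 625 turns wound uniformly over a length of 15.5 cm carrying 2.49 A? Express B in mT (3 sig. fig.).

B ≈ 12.6 mT

Inside a long solenoid, B = μ₀nI with n = 4032 turns/m.
B = 4π×10⁻⁷ × 4032 × 2.49 = 1.26×10⁻² T.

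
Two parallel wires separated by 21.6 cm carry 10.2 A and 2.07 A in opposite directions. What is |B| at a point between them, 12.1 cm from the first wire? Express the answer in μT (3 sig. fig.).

B ≈ 21.2 μT

Each long wire gives B = μ₀I/(2πd). Distances are d₁ = 0.121 m and d₂ = 0.095 m.
B₁ = 1.69×10⁻⁵ T, B₂ = 4.36×10⁻⁶ T.
Between antiparallel currents both contributions point the same way, so they add. B = B₁ + B₂ = 1.69×10⁻⁵ + 4.36×10⁻⁶ = 2.12×10⁻⁵ T.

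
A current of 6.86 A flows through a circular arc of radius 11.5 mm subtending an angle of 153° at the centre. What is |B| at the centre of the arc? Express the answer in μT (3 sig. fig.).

B ≈ 159 μT

The Biot–Savart field of a circular arc at its centre is B = μ₀Iφ/(4πR), with φ = 2.67 rad.
B = (4π×10⁻⁷ × 6.86 × 2.67) / (4π × 0.0115) = 1.59×10⁻⁴ T.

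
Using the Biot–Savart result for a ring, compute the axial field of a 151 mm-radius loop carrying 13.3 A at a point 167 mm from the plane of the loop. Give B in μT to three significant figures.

On the axis of a circular loop, B = μ₀IR² / [2(R²+z²)^(3/2)].
R² + z² = (0.151)² + (0.167)² = 0.05069 m², and (R²+z²)^(3/2) = 1.14×10⁻² m³.
B = (4π×10⁻⁷ × 13.3 × 0.0228) / (2 × 1.14×10⁻²) = 1.67×10⁻⁵ T.

B ≈ 16.7 μT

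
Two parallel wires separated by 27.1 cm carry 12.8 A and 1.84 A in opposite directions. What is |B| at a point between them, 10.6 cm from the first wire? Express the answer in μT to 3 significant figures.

Each long wire gives B = μ₀I/(2πd). Distances are d₁ = 0.106 m and d₂ = 0.165 m.
B₁ = 2.42×10⁻⁵ T, B₂ = 2.23×10⁻⁶ T.
Between antiparallel currents both contributions point the same way, so they add. B = B₁ + B₂ = 2.42×10⁻⁵ + 2.23×10⁻⁶ = 2.64×10⁻⁵ T.

B ≈ 26.4 μT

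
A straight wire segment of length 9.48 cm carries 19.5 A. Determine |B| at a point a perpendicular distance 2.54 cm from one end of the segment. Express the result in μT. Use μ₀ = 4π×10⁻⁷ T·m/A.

For a finite straight segment, B = (μ₀I/4πd)(sinθ₁ + sinθ₂), where θ₁, θ₂ are the angles from the perpendicular to each end.
The perpendicular foot is at one end, so the two end-offsets along the wire are 0 and L = 0.0948 m.
sinθ₁ = 0/√(0²+0.0254²) = 0.0000; sinθ₂ = 0.0948/√(0.0948²+0.0254²) = 0.9659.
B = (4π×10⁻⁷ × 19.5) / (4π × 0.0254) × (0.0000 + 0.9659) = 7.42×10⁻⁵ T.

B ≈ 74.2 μT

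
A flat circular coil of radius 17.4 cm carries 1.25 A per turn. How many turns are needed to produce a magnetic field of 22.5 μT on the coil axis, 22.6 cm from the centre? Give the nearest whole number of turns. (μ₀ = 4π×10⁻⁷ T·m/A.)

For an N-turn coil, B = Nμ₀IR²/[2(R²+z²)^(3/2)]. A single turn gives B₁ = 1.02×10⁻⁶ T with R = 0.174 m, z = 0.226 m.
N = B/B₁ = 2.25×10⁻⁵ / 1.02×10⁻⁶ = 21.96.

N = 22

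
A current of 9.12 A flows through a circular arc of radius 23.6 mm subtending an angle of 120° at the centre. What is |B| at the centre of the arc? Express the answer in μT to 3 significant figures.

B ≈ 80.9 μT

The Biot–Savart field of a circular arc at its centre is B = μ₀Iφ/(4πR), with φ = 2.094 rad.
B = (4π×10⁻⁷ × 9.12 × 2.094) / (4π × 0.0236) = 8.09×10⁻⁵ T.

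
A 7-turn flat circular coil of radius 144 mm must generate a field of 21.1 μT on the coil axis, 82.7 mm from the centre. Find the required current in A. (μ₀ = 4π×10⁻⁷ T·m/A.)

For an N-turn coil, B = Nμ₀IR²/[2(R²+z²)^(3/2)] with R = 0.144 m, z = 0.0827 m, so I = 2B(R²+z²)^(3/2)/(Nμ₀R²) = 2 × 2.11×10⁻⁵ × 4.58×10⁻³ / (7 × 4π×10⁻⁷ × 0.02074) = 1.06 A.

I ≈ 1.06 A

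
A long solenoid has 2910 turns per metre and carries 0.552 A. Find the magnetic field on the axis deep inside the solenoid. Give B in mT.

B ≈ 2.02 mT

Inside a long solenoid, B = μ₀nI with n = 2910 turns/m.
B = 4π×10⁻⁷ × 2910 × 0.552 = 2.02×10⁻³ T.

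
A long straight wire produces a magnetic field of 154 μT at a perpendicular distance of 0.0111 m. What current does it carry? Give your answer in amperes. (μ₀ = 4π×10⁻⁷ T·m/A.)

For a long straight wire B = μ₀I/(2πd), so I = 2πdB/μ₀.
I = 2π × 0.0111 × 1.54×10⁻⁴ / (4π×10⁻⁷) = 8.55 A.

I ≈ 8.55 A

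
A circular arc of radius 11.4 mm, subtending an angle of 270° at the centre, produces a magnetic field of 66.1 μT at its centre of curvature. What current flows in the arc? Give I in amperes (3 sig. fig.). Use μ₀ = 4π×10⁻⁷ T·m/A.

For a circular arc, B = μ₀Iφ/(4πR) with φ in radians; here φ = 4.712 rad.
So I = 4πRB/(μ₀φ) = 4π × 0.0114 × 6.61×10⁻⁵ / (4π×10⁻⁷ × 4.712) = 1.60 A.

I ≈ 1.60 A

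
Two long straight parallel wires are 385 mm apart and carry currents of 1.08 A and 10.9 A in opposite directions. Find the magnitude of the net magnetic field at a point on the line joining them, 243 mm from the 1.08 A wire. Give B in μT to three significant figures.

B ≈ 16.2 μT

Each long wire gives B = μ₀I/(2πd). Distances are d₁ = 0.243 m and d₂ = 0.142 m.
B₁ = 8.89×10⁻⁷ T, B₂ = 1.54×10⁻⁵ T.
Between antiparallel currents both contributions point the same way, so they add. B = B₁ + B₂ = 8.89×10⁻⁷ + 1.54×10⁻⁵ = 1.62×10⁻⁵ T.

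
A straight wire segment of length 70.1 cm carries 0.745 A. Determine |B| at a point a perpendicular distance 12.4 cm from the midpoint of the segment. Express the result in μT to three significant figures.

For a finite straight segment, B = (μ₀I/4πd)(sinθ₁ + sinθ₂), where θ₁, θ₂ are the angles from the perpendicular to each end.
The perpendicular from the point meets the wire at its midpoint, so each end is L/2 = 0.3505 m away along the wire.
sinθ₁ = 0.3505/√(0.3505²+0.124²) = 0.9427; sinθ₂ = 0.3505/√(0.3505²+0.124²) = 0.9427.
B = (4π×10⁻⁷ × 0.745) / (4π × 0.124) × (0.9427 + 0.9427) = 1.13×10⁻⁶ T.

B ≈ 1.13 μT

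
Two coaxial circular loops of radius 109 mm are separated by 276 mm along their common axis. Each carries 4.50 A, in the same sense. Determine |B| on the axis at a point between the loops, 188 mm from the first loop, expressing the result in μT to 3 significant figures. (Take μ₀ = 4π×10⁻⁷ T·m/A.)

Each loop contributes B = μ₀IR²/[2(R²+z²)^(3/2)] on the axis, with z measured from that loop.
Loop 1 (z = 0.188 m): B₁ = 3.27×10⁻⁶ T. Loop 2 (z = 0.088 m): B₂ = 1.22×10⁻⁵ T.
The fields add: B = B₁ + B₂ = 1.55×10⁻⁵ T.

B ≈ 15.5 μT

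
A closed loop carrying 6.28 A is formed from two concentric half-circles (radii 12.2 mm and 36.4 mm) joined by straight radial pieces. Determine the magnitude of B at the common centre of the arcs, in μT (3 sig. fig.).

The radial connectors point toward the centre, so dl × r̂ = 0 and they contribute nothing.
Each semicircle gives μ₀I/(4R): inner arc 1.62×10⁻⁴ T, outer arc 5.42×10⁻⁵ T.
The two arcs carry current in opposite angular senses, so their fields oppose: B = |1.62×10⁻⁴ − 5.42×10⁻⁵| = 1.08×10⁻⁴ T.

B ≈ 108 μT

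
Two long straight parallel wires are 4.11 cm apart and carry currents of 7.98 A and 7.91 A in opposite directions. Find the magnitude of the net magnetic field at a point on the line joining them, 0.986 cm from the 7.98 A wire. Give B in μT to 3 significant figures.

Each long wire gives B = μ₀I/(2πd). Distances are d₁ = 0.00986 m and d₂ = 0.03124 m.
B₁ = 1.62×10⁻⁴ T, B₂ = 5.06×10⁻⁵ T.
Between antiparallel currents both contributions point the same way, so they add. B = B₁ + B₂ = 1.62×10⁻⁴ + 5.06×10⁻⁵ = 2.13×10⁻⁴ T.

B ≈ 213 μT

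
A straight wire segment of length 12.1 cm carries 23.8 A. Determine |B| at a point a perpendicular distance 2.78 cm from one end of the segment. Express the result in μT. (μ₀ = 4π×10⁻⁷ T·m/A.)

For a finite straight segment, B = (μ₀I/4πd)(sinθ₁ + sinθ₂), where θ₁, θ₂ are the angles from the perpendicular to each end.
The perpendicular foot is at one end, so the two end-offsets along the wire are 0 and L = 0.121 m.
sinθ₁ = 0/√(0²+0.0278²) = 0.0000; sinθ₂ = 0.121/√(0.121²+0.0278²) = 0.9746.
B = (4π×10⁻⁷ × 23.8) / (4π × 0.0278) × (0.0000 + 0.9746) = 8.34×10⁻⁵ T.

B ≈ 83.4 μT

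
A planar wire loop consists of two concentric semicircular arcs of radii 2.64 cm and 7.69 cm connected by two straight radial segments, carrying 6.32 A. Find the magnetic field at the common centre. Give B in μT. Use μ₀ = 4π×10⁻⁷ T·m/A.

B ≈ 49.4 μT

The radial connectors point toward the centre, so dl × r̂ = 0 and they contribute nothing.
Each semicircle gives μ₀I/(4R): inner arc 7.52×10⁻⁵ T, outer arc 2.58×10⁻⁵ T.
The two arcs carry current in opposite angular senses, so their fields oppose: B = |7.52×10⁻⁵ − 2.58×10⁻⁵| = 4.94×10⁻⁵ T.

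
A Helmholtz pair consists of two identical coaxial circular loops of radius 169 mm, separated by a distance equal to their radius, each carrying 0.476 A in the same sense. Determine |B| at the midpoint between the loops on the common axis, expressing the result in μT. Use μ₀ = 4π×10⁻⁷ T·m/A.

Each loop contributes B = μ₀IR²/[2(R²+z²)^(3/2)] on the axis, with z measured from that loop.
Loop 1 (z = 0.0845 m): B₁ = 1.27×10⁻⁶ T. Loop 2 (z = 0.0845 m): B₂ = 1.27×10⁻⁶ T.
The fields add: B = B₁ + B₂ = 2.53×10⁻⁶ T.

B ≈ 2.53 μT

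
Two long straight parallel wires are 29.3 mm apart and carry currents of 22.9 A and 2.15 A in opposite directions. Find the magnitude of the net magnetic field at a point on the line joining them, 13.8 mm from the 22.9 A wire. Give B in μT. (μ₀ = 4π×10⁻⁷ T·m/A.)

B ≈ 360 μT

Each long wire gives B = μ₀I/(2πd). Distances are d₁ = 0.0138 m and d₂ = 0.0155 m.
B₁ = 3.32×10⁻⁴ T, B₂ = 2.77×10⁻⁵ T.
Between antiparallel currents both contributions point the same way, so they add. B = B₁ + B₂ = 3.32×10⁻⁴ + 2.77×10⁻⁵ = 3.60×10⁻⁴ T.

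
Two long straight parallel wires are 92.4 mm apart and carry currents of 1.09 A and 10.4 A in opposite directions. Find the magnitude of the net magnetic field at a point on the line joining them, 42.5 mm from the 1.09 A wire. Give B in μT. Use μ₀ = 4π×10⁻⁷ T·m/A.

B ≈ 46.8 μT

Each long wire gives B = μ₀I/(2πd). Distances are d₁ = 0.0425 m and d₂ = 0.0499 m.
B₁ = 5.13×10⁻⁶ T, B₂ = 4.17×10⁻⁵ T.
Between antiparallel currents both contributions point the same way, so they add. B = B₁ + B₂ = 5.13×10⁻⁶ + 4.17×10⁻⁵ = 4.68×10⁻⁵ T.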